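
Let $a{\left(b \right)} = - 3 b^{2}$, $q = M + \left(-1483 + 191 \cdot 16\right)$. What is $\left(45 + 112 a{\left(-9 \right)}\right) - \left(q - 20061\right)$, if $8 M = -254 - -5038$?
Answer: $-9281$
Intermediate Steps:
$M = 598$ ($M = \frac{-254 - -5038}{8} = \frac{-254 + 5038}{8} = \frac{1}{8} \cdot 4784 = 598$)
$q = 2171$ ($q = 598 + \left(-1483 + 191 \cdot 16\right) = 598 + \left(-1483 + 3056\right) = 598 + 1573 = 2171$)
$\left(45 + 112 a{\left(-9 \right)}\right) - \left(q - 20061\right) = \left(45 + 112 \left(- 3 \left(-9\right)^{2}\right)\right) - \left(2171 - 20061\right) = \left(45 + 112 \left(\left(-3\right) 81\right)\right) - \left(2171 - 20061\right) = \left(45 + 112 \left(-243\right)\right) - -17890 = \left(45 - 27216\right) + 17890 = -27171 + 17890 = -9281$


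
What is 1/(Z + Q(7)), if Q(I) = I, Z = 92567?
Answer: 1/92574 ≈ 1.0802e-5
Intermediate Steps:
1/(Z + Q(7)) = 1/(92567 + 7) = 1/92574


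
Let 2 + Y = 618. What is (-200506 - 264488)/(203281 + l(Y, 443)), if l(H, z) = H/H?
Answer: -232497/101641 ≈ -2.2874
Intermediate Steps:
Y = 616 (Y = -2 + 618 = 616)
l(H, z) = 1
(-200506 - 264488)/(203281 + l(Y, 443)) = (-200506 - 264488)/(203281 + 1) = -464994/203282 = -464994*1/203282 = -232497/101641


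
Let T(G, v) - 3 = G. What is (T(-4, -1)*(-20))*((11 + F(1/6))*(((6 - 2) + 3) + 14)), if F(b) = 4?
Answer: 6300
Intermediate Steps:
T(G, v) = 3 + G
(T(-4, -1)*(-20))*((11 + F(1/6))*(((6 - 2) + 3) + 14)) = ((3 - 4)*(-20))*((11 + 4)*(((6 - 2) + 3) + 14)) = (-1*(-20))*(15*((4 + 3) + 14)) = 20*(15*(7 + 14)) = 20*(15*21) = 20*315 = 6300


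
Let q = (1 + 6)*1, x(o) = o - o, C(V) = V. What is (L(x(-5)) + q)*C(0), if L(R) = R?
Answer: 0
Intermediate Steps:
x(o) = 0
q = 7 (q = 7*1 = 7)
(L(x(-5)) + q)*C(0) = (0 + 7)*0 = 7*0 = 0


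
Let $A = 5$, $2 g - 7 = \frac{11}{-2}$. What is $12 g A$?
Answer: $45$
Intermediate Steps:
$g = \frac{3}{4}$ ($g = \frac{7}{2} + \frac{11 \frac{1}{-2}}{2} = \frac{7}{2} + \frac{11 \left(- \frac{1}{2}\right)}{2} = \frac{7}{2} + \frac{1}{2} \left(- \frac{11}{2}\right) = \frac{7}{2} - \frac{11}{4} = \frac{3}{4} \approx 0.75$)
$12 g A = 12 \cdot \frac{3}{4} \cdot 5 = 9 \cdot 5 = 45$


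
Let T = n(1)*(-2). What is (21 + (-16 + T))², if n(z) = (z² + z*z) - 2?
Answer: 25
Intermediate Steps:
n(z) = -2 + 2*z² (n(z) = (z² + z²) - 2 = 2*z² - 2 = -2 + 2*z²)
T = 0 (T = (-2 + 2*1²)*(-2) = (-2 + 2*1)*(-2) = (-2 + 2)*(-2) = 0*(-2) = 0)
(21 + (-16 + T))² = (21 + (-16 + 0))² = (21 - 16)² = 5² = 25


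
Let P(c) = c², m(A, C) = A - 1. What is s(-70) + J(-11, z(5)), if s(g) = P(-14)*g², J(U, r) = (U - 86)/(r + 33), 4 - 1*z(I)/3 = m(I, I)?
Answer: 31693103/33 ≈ 9.6040e+5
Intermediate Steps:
m(A, C) = -1 + A
z(I) = 15 - 3*I (z(I) = 12 - 3*(-1 + I) = 12 + (3 - 3*I) = 15 - 3*I)
J(U, r) = (-86 + U)/(33 + r)
s(g) = 196*g² (s(g) = (-14)²*g² = 196*g²)
s(-70) + J(-11, z(5)) = 196*(-70)² + (-86 - 11)/(33 + (15 - 3*5)) = 196*4900 - 97/(33 + (15 - 15)) = 960400 - 97/(33 + 0) = 960400 - 97/33 = 31693103/33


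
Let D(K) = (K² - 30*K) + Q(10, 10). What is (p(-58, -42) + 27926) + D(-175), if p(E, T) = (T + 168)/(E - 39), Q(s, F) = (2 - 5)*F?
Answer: 6185661/97 ≈ 63770.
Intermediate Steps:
Q(s, F) = -3*F
p(E, T) = (168 + T)/(-39 + E)
D(K) = -30 + K² - 30*K (D(K) = (K² - 30*K) - 3*10 = (K² - 30*K) - 30 = -30 + K² - 30*K)
(p(-58, -42) + 27926) + D(-175) = ((168 - 42)/(-39 - 58) + 27926) + (-30 + (-175)² - 30*(-175)) = (126/(-97) + 27926) + (-30 + 30625 + 5250) = (-1/97*126 + 27926) + 35845 = (-126/97 + 27926) + 35845 = 2708696/97 + 35845 = 6185661/97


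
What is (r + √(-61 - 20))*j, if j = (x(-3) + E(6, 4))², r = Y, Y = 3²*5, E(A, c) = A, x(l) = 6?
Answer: 6480 + 1296*I ≈ 6480.0 + 1296.0*I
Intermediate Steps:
Y = 45 (Y = 9*5 = 45)
r = 45
j = 144 (j = (6 + 6)² = 12² = 144)
(r + √(-61 - 20))*j = (45 + √(-61 - 20))*144 = (45 + √(-81))*144 = (45 + 9*I)*144 = 6480 + 1296*I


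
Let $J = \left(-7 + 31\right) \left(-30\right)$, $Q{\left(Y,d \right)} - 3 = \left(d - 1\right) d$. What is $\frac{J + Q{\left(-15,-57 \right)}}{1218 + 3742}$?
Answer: $\frac{2589}{4960} \approx 0.52198$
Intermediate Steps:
$Q{\left(Y,d \right)} = 3 + d \left(-1 + d\right)$ ($Q{\left(Y,d \right)} = 3 + \left(d - 1\right) d = 3 + \left(-1 + d\right) d = 3 + d \left(-1 + d\right)$)
$J = -720$ ($J = 24 \left(-30\right) = -720$)
$\frac{J + Q{\left(-15,-57 \right)}}{1218 + 3742} = \frac{-720 + \left(3 + \left(-57\right)^{2} - -57\right)}{1218 + 3742} = \frac{-720 + \left(3 + 3249 + 57\right)}{4960} = \left(-720 + 3309\right) \frac{1}{4960} = 2589 \cdot \frac{1}{4960} = \frac{2589}{4960}$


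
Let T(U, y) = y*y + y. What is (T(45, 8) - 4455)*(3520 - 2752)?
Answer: -3366144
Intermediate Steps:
T(U, y) = y + y² (T(U, y) = y² + y = y + y²)
(T(45, 8) - 4455)*(3520 - 2752) = (8*(1 + 8) - 4455)*(3520 - 2752) = (8*9 - 4455)*768 = (72 - 4455)*768 = -4383*768 = -3366144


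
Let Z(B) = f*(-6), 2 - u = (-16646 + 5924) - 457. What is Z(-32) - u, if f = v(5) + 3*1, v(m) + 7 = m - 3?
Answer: -11169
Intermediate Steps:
v(m) = -10 + m (v(m) = -7 + (m - 3) = -7 + (-3 + m) = -10 + m)
u = 11181 (u = 2 - ((-16646 + 5924) - 457) = 2 - (-10722 - 457) = 2 - 1*(-11179) = 2 + 11179 = 11181)
f = -2 (f = (-10 + 5) + 3*1 = -5 + 3 = -2)
Z(B) = 12 (Z(B) = -2*(-6) = 12)
Z(-32) - u = 12 - 1*11181 = 12 - 11181 = -11169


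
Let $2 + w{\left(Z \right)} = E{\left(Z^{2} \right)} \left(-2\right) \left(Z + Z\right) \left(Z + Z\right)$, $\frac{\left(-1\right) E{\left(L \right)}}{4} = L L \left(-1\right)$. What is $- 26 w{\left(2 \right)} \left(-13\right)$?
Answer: $-692900$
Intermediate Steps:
$E{\left(L \right)} = 4 L^{2}$ ($E{\left(L \right)} = - 4 L L \left(-1\right) = - 4 L^{2} \left(-1\right) = - 4 \left(- L^{2}\right) = 4 L^{2}$)
$w{\left(Z \right)} = -2 - 32 Z^{6}$ ($w{\left(Z \right)} = -2 + 4 \left(Z^{2}\right)^{2} \left(-2\right) \left(Z + Z\right) \left(Z + Z\right) = -2 + 4 Z^{4} \left(-2\right) 2 Z 2 Z = -2 + - 8 Z^{4} \cdot 4 Z^{2} = -2 - 32 Z^{6}$)
$- 26 w{\left(2 \right)} \left(-13\right) = - 26 \left(-2 - 32 \cdot 2^{6}\right) \left(-13\right) = - 26 \left(-2 - 2048\right) \left(-13\right) = \left(-26\right) \left(-2050\right) \left(-13\right) = 53300 \left(-13\right) = -692900$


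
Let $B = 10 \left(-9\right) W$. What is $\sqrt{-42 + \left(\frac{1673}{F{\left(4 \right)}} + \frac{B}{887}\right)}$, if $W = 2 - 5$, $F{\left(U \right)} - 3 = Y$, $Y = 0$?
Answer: $\frac{\sqrt{3653550339}}{2661} \approx 22.715$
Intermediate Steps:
$F{\left(U \right)} = 3$ ($F{\left(U \right)} = 3 + 0 = 3$)
$W = -3$
$B = 270$ ($B = 10 \left(-9\right) \left(-3\right) = \left(-90\right) \left(-3\right) = 270$)
$\sqrt{-42 + \left(\frac{1673}{F{\left(4 \right)}} + \frac{B}{887}\right)} = \sqrt{-42 + \left(\frac{1673}{3} + \frac{270}{887}\right)} = \sqrt{-42 + \frac{1484761}{2661}} = \sqrt{\frac{1372999}{2661}} = \frac{\sqrt{3653550339}}{2661}$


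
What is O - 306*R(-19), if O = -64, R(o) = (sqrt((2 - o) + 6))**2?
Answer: -8326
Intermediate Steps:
R(o) = 8 - o (R(o) = (sqrt(8 - o))**2 = 8 - o)
O - 306*R(-19) = -64 - 306*(8 - 1*(-19)) = -64 - 306*(8 + 19) = -64 - 306*27 = -64 - 8262 = -8326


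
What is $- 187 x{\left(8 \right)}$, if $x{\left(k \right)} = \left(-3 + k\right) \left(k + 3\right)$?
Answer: $-10285$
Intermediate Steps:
$x{\left(k \right)} = \left(-3 + k\right) \left(3 + k\right)$
$- 187 x{\left(8 \right)} = - 187 \left(-9 + 8^{2}\right) = - 187 \left(-9 + 64\right) = \left(-187\right) 55 = -10285$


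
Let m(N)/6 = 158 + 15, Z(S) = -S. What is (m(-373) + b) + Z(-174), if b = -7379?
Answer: -6167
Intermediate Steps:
m(N) = 1038 (m(N) = 6*(158 + 15) = 6*173 = 1038)
(m(-373) + b) + Z(-174) = (1038 - 7379) - 1*(-174) = -6341 + 174 = -6167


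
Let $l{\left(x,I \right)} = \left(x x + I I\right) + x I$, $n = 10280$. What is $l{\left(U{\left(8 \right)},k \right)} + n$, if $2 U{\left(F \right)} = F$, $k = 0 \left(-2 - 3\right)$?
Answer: $10296$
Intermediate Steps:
$k = 0$ ($k = 0 \left(-5\right) = 0$)
$U{\left(F \right)} = \frac{F}{2}$
$l{\left(x,I \right)} = I^{2} + x^{2} + I x$ ($l{\left(x,I \right)} = \left(x^{2} + I^{2}\right) + I x = \left(I^{2} + x^{2}\right) + I x = I^{2} + x^{2} + I x$)
$l{\left(U{\left(8 \right)},k \right)} + n = \left(0^{2} + \left(\frac{1}{2} \cdot 8\right)^{2} + 0 \cdot \frac{1}{2} \cdot 8\right) + 10280 = \left(0 + 4^{2} + 0 \cdot 4\right) + 10280 = \left(0 + 16 + 0\right) + 10280 = 16 + 10280 = 10296$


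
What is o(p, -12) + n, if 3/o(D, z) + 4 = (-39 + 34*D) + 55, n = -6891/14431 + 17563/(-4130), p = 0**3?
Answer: -76288993/17028580 ≈ -4.4801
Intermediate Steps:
p = 0
n = -40273069/8514290 (n = -6891*1/14431 + 17563*(-1/4130) = -6891/14431 - 2509/590 = -40273069/8514290 ≈ -4.7301)
o(D, z) = 3/(12 + 34*D) (o(D, z) = 3/(-4 + ((-39 + 34*D) + 55)) = 3/(-4 + (16 + 34*D)) = 3/(12 + 34*D))
o(p, -12) + n = 3/(2*(6 + 17*0)) - 40273069/8514290 = 3/(2*(6 + 0)) - 40273069/8514290 = (3/2)/6 - 40273069/8514290 = (3/2)*(1/6) - 40273069/8514290 = 1/4 - 40273069/8514290 = -76288993/17028580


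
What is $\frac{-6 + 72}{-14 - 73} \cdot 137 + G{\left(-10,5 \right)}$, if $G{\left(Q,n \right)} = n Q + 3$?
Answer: $- \frac{4377}{29} \approx -150.93$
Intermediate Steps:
$G{\left(Q,n \right)} = 3 + Q n$ ($G{\left(Q,n \right)} = Q n + 3 = 3 + Q n$)
$\frac{-6 + 72}{-14 - 73} \cdot 137 + G{\left(-10,5 \right)} = \frac{-6 + 72}{-14 - 73} \cdot 137 + \left(3 - 50\right) = \frac{66}{-87} \cdot 137 + \left(3 - 50\right) = 66 \left(- \frac{1}{87}\right) 137 - 47 = \left(- \frac{22}{29}\right) 137 - 47 = - \frac{3014}{29} - 47 = - \frac{4377}{29}$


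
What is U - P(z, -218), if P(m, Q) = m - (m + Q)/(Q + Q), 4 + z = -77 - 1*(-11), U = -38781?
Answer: -4219427/109 ≈ -38710.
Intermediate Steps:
z = -70 (z = -4 + (-77 - 1*(-11)) = -4 + (-77 + 11) = -4 - 66 = -70)
P(m, Q) = m - (Q + m)/(2*Q)
U - P(z, -218) = -38781 - (-½ - 70 - ½*(-70)/(-218)) = -38781 - (-½ - 70 - ½*(-70)*(-1/218)) = -38781 - (-½ - 70 - 35/218) = -38781 - 1*(-7702/109) = -38781 + 7702/109 = -4219427/109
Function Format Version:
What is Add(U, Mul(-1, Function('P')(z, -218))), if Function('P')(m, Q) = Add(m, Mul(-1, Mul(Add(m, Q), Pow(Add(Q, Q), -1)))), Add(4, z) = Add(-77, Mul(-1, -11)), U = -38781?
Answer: Rational(-4219427, 109) ≈ -38710.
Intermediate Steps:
z = -70 (z = Add(-4, Add(-77, Mul(-1, -11))) = Add(-4, Add(-77, 11)) = Add(-4, -66) = -70)
Function('P')(m, Q) = Add(m, Mul(Rational(-1, 2), Pow(Q, -1), Add(Q, m))) (Function('P')(m, Q) = Add(m, Mul(-1, Mul(Add(Q, m), Pow(Mul(2, Q), -1)))) = Add(m, Mul(-1, Mul(Add(Q, m), Mul(Rational(1, 2), Pow(Q, -1))))) = Add(m, Mul(-1, Mul(Rational(1, 2), Pow(Q, -1), Add(Q, m)))) = Add(m, Mul(Rational(-1, 2), Pow(Q, -1), Add(Q, m))))
Add(U, Mul(-1, Function('P')(z, -218))) = Add(-38781, Mul(-1, Add(Rational(-1, 2), -70, Mul(Rational(-1, 2), -70, Pow(-218, -1))))) = Add(-38781, Mul(-1, Add(Rational(-1, 2), -70, Mul(Rational(-1, 2), -70, Rational(-1, 218))))) = Add(-38781, Mul(-1, Add(Rational(-1, 2), -70, Rational(-35, 218)))) = Add(-38781, Mul(-1, Rational(-7702, 109))) = Add(-38781, Rational(7702, 109)) = Rational(-4219427, 109)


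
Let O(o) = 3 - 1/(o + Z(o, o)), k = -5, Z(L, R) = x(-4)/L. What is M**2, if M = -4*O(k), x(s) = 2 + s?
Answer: 87616/529 ≈ 165.63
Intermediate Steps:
Z(L, R) = -2/L (Z(L, R) = (2 - 4)/L = -2/L)
O(o) = 3 - 1/(o - 2/o)
M = -296/23 (M = -4*(-6 - 5*(-1 + 3*(-5)))/(-2 + (-5)**2) = -4*(-6 - 5*(-1 - 15))/(-2 + 25) = -4*(-6 - 5*(-16))/23 = -4*(-6 + 80)/23 = -4*74/23 = -296/23 ≈ -12.870)
M**2 = (-296/23)**2 = 87616/529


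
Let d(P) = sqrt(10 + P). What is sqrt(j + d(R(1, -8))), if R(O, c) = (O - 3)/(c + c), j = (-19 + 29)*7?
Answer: sqrt(280 + 9*sqrt(2))/2 ≈ 8.5546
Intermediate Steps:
j = 70 (j = 10*7 = 70)
R(O, c) = (-3 + O)/(2*c) (R(O, c) = (-3 + O)/((2*c)) = (-3 + O)*(1/(2*c)) = (-3 + O)/(2*c))
sqrt(j + d(R(1, -8))) = sqrt(70 + sqrt(10 + (1/2)*(-3 + 1)/(-8))) = sqrt(70 + sqrt(10 + (1/2)*(-1/8)*(-2))) = sqrt(70 + sqrt(10 + 1/8)) = sqrt(70 + sqrt(81/8)) = sqrt(70 + 9*sqrt(2)/4)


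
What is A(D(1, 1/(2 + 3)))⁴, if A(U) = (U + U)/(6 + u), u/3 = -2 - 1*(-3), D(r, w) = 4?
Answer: 4096/6561 ≈ 0.62430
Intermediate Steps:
u = 3 (u = 3*(-2 - 1*(-3)) = 3*(-2 + 3) = 3*1 = 3)
A(U) = 2*U/9 (A(U) = (U + U)/(6 + 3) = (2*U)/9 = (2*U)*(⅑) = 2*U/9)
A(D(1, 1/(2 + 3)))⁴ = ((2/9)*4)⁴ = (8/9)⁴ = 4096/6561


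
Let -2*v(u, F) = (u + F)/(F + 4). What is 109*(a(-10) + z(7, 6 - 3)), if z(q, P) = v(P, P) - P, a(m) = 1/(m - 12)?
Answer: -58315/154 ≈ -378.67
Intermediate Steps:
v(u, F) = -(F + u)/(2*(4 + F)) (v(u, F) = -(u + F)/(2*(F + 4)) = -(F + u)/(2*(4 + F)))
a(m) = 1/(-12 + m)
z(q, P) = -P - P/(4 + P) (z(q, P) = (-P - P)/(2*(4 + P)) - P = (-2*P)/(2*(4 + P)) - P = -P/(4 + P) - P = -P - P/(4 + P))
109*(a(-10) + z(7, 6 - 3)) = 109*(1/(-12 - 10) + (6 - 3)*(-5 - (6 - 3))/(4 + (6 - 3))) = 109*(1/(-22) + 3*(-5 - 1*3)/(4 + 3)) = 109*(-1/22 + 3*(-5 - 3)/7) = 109*(-1/22 + 3*(⅐)*(-8)) = 109*(-1/22 - 24/7) = 109*(-535/154) = -58315/154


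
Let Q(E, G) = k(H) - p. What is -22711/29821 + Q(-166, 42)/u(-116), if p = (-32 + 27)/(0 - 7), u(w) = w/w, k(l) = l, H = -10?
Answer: -2395552/208747 ≈ -11.476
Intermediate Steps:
u(w) = 1
p = 5/7 (p = -5/(-7) = -5*(-⅐) = 5/7 ≈ 0.71429)
Q(E, G) = -75/7 (Q(E, G) = -10 - 1*5/7 = -10 - 5/7 = -75/7)
-22711/29821 + Q(-166, 42)/u(-116) = -22711/29821 - 75/7/1 = -22711*1/29821 - 75/7*1 = -22711/29821 - 75/7 = -2395552/208747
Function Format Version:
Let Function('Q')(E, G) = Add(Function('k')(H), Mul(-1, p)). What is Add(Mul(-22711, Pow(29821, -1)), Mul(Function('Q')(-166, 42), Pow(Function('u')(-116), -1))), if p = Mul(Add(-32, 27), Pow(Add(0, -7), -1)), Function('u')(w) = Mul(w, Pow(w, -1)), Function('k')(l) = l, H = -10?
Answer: Rational(-2395552, 208747) ≈ -11.476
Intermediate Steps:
Function('u')(w) = 1
p = Rational(5, 7) (p = Mul(-5, Pow(-7, -1)) = Mul(-5, Rational(-1, 7)) = Rational(5, 7) ≈ 0.71429)
Function('Q')(E, G) = Rational(-75, 7) (Function('Q')(E, G) = Add(-10, Mul(-1, Rational(5, 7))) = Add(-10, Rational(-5, 7)) = Rational(-75, 7))
Add(Mul(-22711, Pow(29821, -1)), Mul(Function('Q')(-166, 42), Pow(Function('u')(-116), -1))) = Add(Mul(-22711, Pow(29821, -1)), Mul(Rational(-75, 7), Pow(1, -1))) = Add(Mul(-22711, Rational(1, 29821)), Mul(Rational(-75, 7), 1)) = Add(Rational(-22711, 29821), Rational(-75, 7)) = Rational(-2395552, 208747)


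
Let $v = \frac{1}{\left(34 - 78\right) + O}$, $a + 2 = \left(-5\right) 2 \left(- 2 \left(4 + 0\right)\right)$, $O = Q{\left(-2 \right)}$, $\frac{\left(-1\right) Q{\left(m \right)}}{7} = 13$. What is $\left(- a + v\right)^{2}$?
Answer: $\frac{110901961}{18225} \approx 6085.2$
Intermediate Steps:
$Q{\left(m \right)} = -91$ ($Q{\left(m \right)} = \left(-7\right) 13 = -91$)
$O = -91$
$a = 78$ ($a = -2 + \left(-5\right) 2 \left(- 2 \left(4 + 0\right)\right) = -2 - 10 \left(\left(-2\right) 4\right) = -2 - -80 = -2 + 80 = 78$)
$v = - \frac{1}{135}$ ($v = \frac{1}{\left(34 - 78\right) - 91} = \frac{1}{-44 - 91} = \frac{1}{-135} = - \frac{1}{135} \approx -0.0074074$)
$\left(- a + v\right)^{2} = \left(\left(-1\right) 78 - \frac{1}{135}\right)^{2} = \left(-78 - \frac{1}{135}\right)^{2} = \left(- \frac{10531}{135}\right)^{2} = \frac{110901961}{18225}$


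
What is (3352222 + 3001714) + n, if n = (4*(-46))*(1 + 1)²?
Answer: 6353200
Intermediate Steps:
n = -736 (n = -184*2² = -184*4 = -736)
(3352222 + 3001714) + n = (3352222 + 3001714) - 736 = 6353936 - 736 = 6353200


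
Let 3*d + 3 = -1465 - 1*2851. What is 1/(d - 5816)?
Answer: -3/21767 ≈ -0.00013782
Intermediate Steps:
d = -4319/3 (d = -1 + (-1465 - 1*2851)/3 = -1 + (-1465 - 2851)/3 = -1 + (⅓)*(-4316) = -1 - 4316/3 = -4319/3 ≈ -1439.7)
1/(d - 5816) = 1/(-4319/3 - 5816) = 1/(-21767/3) = -3/21767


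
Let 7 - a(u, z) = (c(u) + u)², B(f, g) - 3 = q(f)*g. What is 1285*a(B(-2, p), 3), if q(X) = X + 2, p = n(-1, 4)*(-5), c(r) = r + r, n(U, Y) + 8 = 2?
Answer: -95090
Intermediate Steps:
n(U, Y) = -6 (n(U, Y) = -8 + 2 = -6)
c(r) = 2*r
p = 30 (p = -6*(-5) = 30)
q(X) = 2 + X
B(f, g) = 3 + g*(2 + f) (B(f, g) = 3 + (2 + f)*g = 3 + g*(2 + f))
a(u, z) = 7 - 9*u² (a(u, z) = 7 - (2*u + u)² = 7 - (3*u)² = 7 - 9*u²)
1285*a(B(-2, p), 3) = 1285*(7 - 9*(3 + 30*(2 - 2))²) = 1285*(7 - 9*(3 + 30*0)²) = 1285*(7 - 9*(3 + 0)²) = 1285*(7 - 9*3²) = 1285*(7 - 9*9) = 1285*(7 - 81) = 1285*(-74) = -95090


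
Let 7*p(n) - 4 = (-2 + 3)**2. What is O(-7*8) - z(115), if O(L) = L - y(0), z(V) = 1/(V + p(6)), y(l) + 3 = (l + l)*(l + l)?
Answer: -42937/810 ≈ -53.009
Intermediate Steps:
y(l) = -3 + 4*l**2 (y(l) = -3 + (l + l)*(l + l) = -3 + (2*l)*(2*l) = -3 + 4*l**2)
p(n) = 5/7 (p(n) = 4/7 + (-2 + 3)**2/7 = 4/7 + (1/7)*1**2 = 4/7 + (1/7)*1 = 4/7 + 1/7 = 5/7)
z(V) = 1/(5/7 + V) (z(V) = 1/(V + 5/7) = 1/(5/7 + V))
O(L) = 3 + L (O(L) = L - (-3 + 4*0**2) = L - (-3 + 4*0) = L - (-3 + 0) = L - 1*(-3) = L + 3 = 3 + L)
O(-7*8) - z(115) = (3 - 7*8) - 7/(5 + 7*115) = (3 - 56) - 7/(5 + 805) = -53 - 7/810 = -42937/810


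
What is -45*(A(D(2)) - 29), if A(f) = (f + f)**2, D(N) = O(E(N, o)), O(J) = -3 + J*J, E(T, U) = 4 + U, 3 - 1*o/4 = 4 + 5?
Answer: -28368315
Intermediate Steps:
o = -24 (o = 12 - 4*(4 + 5) = 12 - 4*9 = 12 - 36 = -24)
O(J) = -3 + J**2
D(N) = 397 (D(N) = -3 + (4 - 24)**2 = -3 + (-20)**2 = -3 + 400 = 397)
A(f) = 4*f**2 (A(f) = (2*f)**2 = 4*f**2)
-45*(A(D(2)) - 29) = -45*(4*397**2 - 29) = -45*(4*157609 - 29) = -45*(630436 - 29) = -45*630407 = -28368315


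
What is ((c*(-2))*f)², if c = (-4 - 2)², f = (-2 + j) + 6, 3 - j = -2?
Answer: 419904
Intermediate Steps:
j = 5 (j = 3 - 1*(-2) = 3 + 2 = 5)
f = 9 (f = (-2 + 5) + 6 = 3 + 6 = 9)
c = 36 (c = (-6)² = 36)
((c*(-2))*f)² = ((36*(-2))*9)² = (-72*9)² = (-648)² = 419904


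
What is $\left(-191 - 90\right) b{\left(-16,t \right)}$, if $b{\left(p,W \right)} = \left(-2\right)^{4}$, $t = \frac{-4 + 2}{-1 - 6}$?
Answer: $-4496$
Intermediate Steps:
$t = \frac{2}{7}$ ($t = - \frac{2}{-7} = \left(-2\right) \left(- \frac{1}{7}\right) = \frac{2}{7} \approx 0.28571$)
$b{\left(p,W \right)} = 16$
$\left(-191 - 90\right) b{\left(-16,t \right)} = \left(-191 - 90\right) 16 = \left(-281\right) 16 = -4496$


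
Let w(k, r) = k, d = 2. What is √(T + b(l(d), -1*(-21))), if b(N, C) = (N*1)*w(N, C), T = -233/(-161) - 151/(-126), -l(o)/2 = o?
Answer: √17399270/966 ≈ 4.3181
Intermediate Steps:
l(o) = -2*o
T = 7667/2898 (T = -233*(-1/161) - 151*(-1/126) = 233/161 + 151/126 = 7667/2898 ≈ 2.6456)
b(N, C) = N² (b(N, C) = (N*1)*N = N*N = N²)
√(T + b(l(d), -1*(-21))) = √(7667/2898 + (-2*2)²) = √(7667/2898 + (-4)²) = √(7667/2898 + 16) = √(54035/2898) = √17399270/966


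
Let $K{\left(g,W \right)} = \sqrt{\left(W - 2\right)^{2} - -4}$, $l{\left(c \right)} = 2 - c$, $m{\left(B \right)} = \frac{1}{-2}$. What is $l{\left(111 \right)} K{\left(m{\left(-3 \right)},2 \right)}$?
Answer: $-218$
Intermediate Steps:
$m{\left(B \right)} = - \frac{1}{2}$
$K{\left(g,W \right)} = \sqrt{4 + \left(-2 + W\right)^{2}}$ ($K{\left(g,W \right)} = \sqrt{\left(-2 + W\right)^{2} + 4} = \sqrt{4 + \left(-2 + W\right)^{2}}$)
$l{\left(111 \right)} K{\left(m{\left(-3 \right)},2 \right)} = \left(2 - 111\right) \sqrt{4 + \left(-2 + 2\right)^{2}} = \left(2 - 111\right) \sqrt{4 + 0^{2}} = - 109 \sqrt{4 + 0} = - 109 \sqrt{4} = \left(-109\right) 2 = -218$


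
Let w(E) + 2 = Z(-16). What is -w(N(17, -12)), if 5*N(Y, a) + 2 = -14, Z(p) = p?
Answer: 18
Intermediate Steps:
N(Y, a) = -16/5 (N(Y, a) = -⅖ + (⅕)*(-14) = -⅖ - 14/5 = -16/5)
w(E) = -18 (w(E) = -2 - 16 = -18)
-w(N(17, -12)) = -1*(-18) = 18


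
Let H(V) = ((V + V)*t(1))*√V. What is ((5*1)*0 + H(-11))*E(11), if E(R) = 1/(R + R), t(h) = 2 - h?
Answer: -I*√11 ≈ -3.3166*I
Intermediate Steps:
E(R) = 1/(2*R)
H(V) = 2*V^(3/2) (H(V) = ((V + V)*(2 - 1*1))*√V = ((2*V)*(2 - 1))*√V = ((2*V)*1)*√V = (2*V)*√V = 2*V^(3/2))
((5*1)*0 + H(-11))*E(11) = ((5*1)*0 + 2*(-11)^(3/2))*((½)/11) = (5*0 + 2*(-11*I*√11))*((½)*(1/11)) = (0 - 22*I*√11)*(1/22) = -22*I*√11*(1/22) = -I*√11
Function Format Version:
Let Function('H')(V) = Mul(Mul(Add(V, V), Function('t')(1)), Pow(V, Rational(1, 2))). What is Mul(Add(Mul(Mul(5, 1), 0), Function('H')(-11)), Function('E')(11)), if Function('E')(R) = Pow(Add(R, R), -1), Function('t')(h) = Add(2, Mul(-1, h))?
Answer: Mul(-1, I, Pow(11, Rational(1, 2))) ≈ Mul(-3.3166, I)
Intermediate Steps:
Function('E')(R) = Mul(Rational(1, 2), Pow(R, -1)) (Function('E')(R) = Pow(Mul(2, R), -1) = Mul(Rational(1, 2), Pow(R, -1)))
Function('H')(V) = Mul(2, Pow(V, Rational(3, 2))) (Function('H')(V) = Mul(Mul(Add(V, V), Add(2, Mul(-1, 1))), Pow(V, Rational(1, 2))) = Mul(Mul(Mul(2, V), Add(2, -1)), Pow(V, Rational(1, 2))) = Mul(Mul(Mul(2, V), 1), Pow(V, Rational(1, 2))) = Mul(Mul(2, V), Pow(V, Rational(1, 2))) = Mul(2, Pow(V, Rational(3, 2))))
Mul(Add(Mul(Mul(5, 1), 0), Function('H')(-11)), Function('E')(11)) = Mul(Add(Mul(Mul(5, 1), 0), Mul(2, Pow(-11, Rational(3, 2)))), Mul(Rational(1, 2), Pow(11, -1))) = Mul(Add(Mul(5, 0), Mul(2, Mul(-11, I, Pow(11, Rational(1, 2))))), Mul(Rational(1, 2), Rational(1, 11))) = Mul(Add(0, Mul(-22, I, Pow(11, Rational(1, 2)))), Rational(1, 22)) = Mul(Mul(-22, I, Pow(11, Rational(1, 2))), Rational(1, 22)) = Mul(-1, I, Pow(11, Rational(1, 2)))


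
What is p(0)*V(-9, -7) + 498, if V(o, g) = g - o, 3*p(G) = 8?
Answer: 1510/3 ≈ 503.33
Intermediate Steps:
p(G) = 8/3 (p(G) = (⅓)*8 = 8/3)
p(0)*V(-9, -7) + 498 = 8*(-7 - 1*(-9))/3 + 498 = 8*(-7 + 9)/3 + 498 = (8/3)*2 + 498 = 16/3 + 498 = 1510/3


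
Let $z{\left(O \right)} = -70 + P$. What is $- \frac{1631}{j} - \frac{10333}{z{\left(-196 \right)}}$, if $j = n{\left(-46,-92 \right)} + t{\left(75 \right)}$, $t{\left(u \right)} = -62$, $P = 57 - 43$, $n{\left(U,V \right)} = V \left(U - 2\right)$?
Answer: $\frac{3207039}{17416} \approx 184.14$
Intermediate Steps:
$n{\left(U,V \right)} = V \left(-2 + U\right)$
$P = 14$ ($P = 57 - 43 = 14$)
$j = 4354$ ($j = - 92 \left(-2 - 46\right) - 62 = \left(-92\right) \left(-48\right) - 62 = 4416 - 62 = 4354$)
$z{\left(O \right)} = -56$ ($z{\left(O \right)} = -70 + 14 = -56$)
$- \frac{1631}{j} - \frac{10333}{z{\left(-196 \right)}} = - \frac{1631}{4354} - \frac{10333}{-56} = \left(-1631\right) \frac{1}{4354} - - \frac{10333}{56} = - \frac{233}{622} + \frac{10333}{56} = \frac{3207039}{17416}$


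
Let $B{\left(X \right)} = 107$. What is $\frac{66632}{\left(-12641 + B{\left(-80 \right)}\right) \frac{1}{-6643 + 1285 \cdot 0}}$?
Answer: $\frac{221318188}{6267} \approx 35315.0$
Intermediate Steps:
$\frac{66632}{\left(-12641 + B{\left(-80 \right)}\right) \frac{1}{-6643 + 1285 \cdot 0}} = \frac{66632}{\left(-12641 + 107\right) \frac{1}{-6643 + 1285 \cdot 0}} = \frac{66632}{\left(-12534\right) \frac{1}{-6643 + 0}} = \frac{66632}{\left(-12534\right) \frac{1}{-6643}} = \frac{66632}{\left(-12534\right) \left(- \frac{1}{6643}\right)} = \frac{66632}{\frac{12534}{6643}} = 66632 \cdot \frac{6643}{12534} = \frac{221318188}{6267}$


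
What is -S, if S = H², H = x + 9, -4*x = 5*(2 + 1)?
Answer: -441/16 ≈ -27.563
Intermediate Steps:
x = -15/4 (x = -5*(2 + 1)/4 = -5*3/4 = -¼*15 = -15/4 ≈ -3.7500)
H = 21/4 (H = -15/4 + 9 = 21/4 ≈ 5.2500)
S = 441/16 (S = (21/4)² = 441/16 ≈ 27.563)
-S = -1*441/16 = -441/16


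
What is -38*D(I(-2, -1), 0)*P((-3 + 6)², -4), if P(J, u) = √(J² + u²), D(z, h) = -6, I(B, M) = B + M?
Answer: 228*√97 ≈ 2245.5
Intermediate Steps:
-38*D(I(-2, -1), 0)*P((-3 + 6)², -4) = -(-228)*√(((-3 + 6)²)² + (-4)²) = -(-228)*√((3²)² + 16) = -(-228)*√(9² + 16) = -(-228)*√(81 + 16) = -(-228)*√97 = 228*√97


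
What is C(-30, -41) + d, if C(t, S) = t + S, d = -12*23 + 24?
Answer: -323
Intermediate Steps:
d = -252 (d = -276 + 24 = -252)
C(t, S) = S + t
C(-30, -41) + d = (-41 - 30) - 252 = -71 - 252 = -323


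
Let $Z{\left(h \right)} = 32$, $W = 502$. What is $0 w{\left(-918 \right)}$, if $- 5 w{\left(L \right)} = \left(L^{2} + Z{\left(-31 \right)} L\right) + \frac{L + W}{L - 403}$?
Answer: $0$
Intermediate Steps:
$w{\left(L \right)} = - \frac{32 L}{5} - \frac{L^{2}}{5} - \frac{502 + L}{5 \left(-403 + L\right)}$ ($w{\left(L \right)} = - \frac{\left(L^{2} + 32 L\right) + \frac{L + 502}{L - 403}}{5} = - \frac{\left(L^{2} + 32 L\right) + \frac{502 + L}{-403 + L}}{5} = - \frac{L^{2} + 32 L + \frac{502 + L}{-403 + L}}{5} = - \frac{32 L}{5} - \frac{L^{2}}{5} - \frac{502 + L}{5 \left(-403 + L\right)}$)
$0 w{\left(-918 \right)} = 0 \frac{-502 - \left(-918\right)^{3} + 371 \left(-918\right)^{2} + 12895 \left(-918\right)}{5 \left(-403 - 918\right)} = 0 \frac{-502 - -773620632 + 371 \cdot 842724 - 11837610}{5 \left(-1321\right)} = 0 \cdot \frac{1}{5} \left(- \frac{1}{1321}\right) \left(-502 + 773620632 + 312650604 - 11837610\right) = 0 \cdot \frac{1}{5} \left(- \frac{1}{1321}\right) 1074433124 = 0 \left(- \frac{1074433124}{6605}\right) = 0$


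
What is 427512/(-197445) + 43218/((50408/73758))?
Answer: 52447382803057/829400630 ≈ 63235.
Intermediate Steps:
427512/(-197445) + 43218/((50408/73758)) = 427512*(-1/197445) + 43218/((50408*(1/73758))) = -142504/65815 + 43218/(25204/36879) = -142504/65815 + 43218*(36879/25204) = -142504/65815 + 796918311/12602 = 52447382803057/829400630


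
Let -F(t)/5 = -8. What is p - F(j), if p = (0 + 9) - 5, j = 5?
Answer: -36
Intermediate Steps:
p = 4 (p = 9 - 5 = 4)
F(t) = 40 (F(t) = -5*(-8) = 40)
p - F(j) = 4 - 1*40 = 4 - 40 = -36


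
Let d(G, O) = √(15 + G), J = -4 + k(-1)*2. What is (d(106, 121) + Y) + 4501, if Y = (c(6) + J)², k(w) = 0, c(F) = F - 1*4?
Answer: 4516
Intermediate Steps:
c(F) = -4 + F (c(F) = F - 4 = -4 + F)
J = -4 (J = -4 + 0*2 = -4 + 0 = -4)
Y = 4 (Y = ((-4 + 6) - 4)² = (2 - 4)² = (-2)² = 4)
(d(106, 121) + Y) + 4501 = (√(15 + 106) + 4) + 4501 = (√121 + 4) + 4501 = (11 + 4) + 4501 = 15 + 4501 = 4516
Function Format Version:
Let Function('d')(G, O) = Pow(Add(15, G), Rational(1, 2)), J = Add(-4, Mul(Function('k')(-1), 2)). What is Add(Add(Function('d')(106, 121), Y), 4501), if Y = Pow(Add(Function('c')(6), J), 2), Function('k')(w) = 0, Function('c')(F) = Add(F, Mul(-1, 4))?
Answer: 4516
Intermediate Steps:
Function('c')(F) = Add(-4, F) (Function('c')(F) = Add(F, -4) = Add(-4, F))
J = -4 (J = Add(-4, Mul(0, 2)) = Add(-4, 0) = -4)
Y = 4 (Y = Pow(Add(Add(-4, 6), -4), 2) = Pow(Add(2, -4), 2) = Pow(-2, 2) = 4)
Add(Add(Function('d')(106, 121), Y), 4501) = Add(Add(Pow(Add(15, 106), Rational(1, 2)), 4), 4501) = Add(Add(Pow(121, Rational(1, 2)), 4), 4501) = Add(Add(11, 4), 4501) = Add(15, 4501) = 4516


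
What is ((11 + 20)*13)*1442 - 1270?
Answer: 579856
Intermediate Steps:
((11 + 20)*13)*1442 - 1270 = (31*13)*1442 - 1270 = 403*1442 - 1270 = 581126 - 1270 = 579856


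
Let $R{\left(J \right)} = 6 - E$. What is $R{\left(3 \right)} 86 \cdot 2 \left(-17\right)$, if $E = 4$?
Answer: $-5848$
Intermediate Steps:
$R{\left(J \right)} = 2$ ($R{\left(J \right)} = 6 - 4 = 2$)
$R{\left(3 \right)} 86 \cdot 2 \left(-17\right) = 2 \cdot 86 \cdot 2 \left(-17\right) = 172 \left(-34\right) = -5848$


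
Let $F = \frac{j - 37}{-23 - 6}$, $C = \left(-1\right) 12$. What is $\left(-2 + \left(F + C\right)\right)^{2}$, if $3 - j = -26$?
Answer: $\frac{158404}{841} \approx 188.35$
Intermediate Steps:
$j = 29$ ($j = 3 - -26 = 3 + 26 = 29$)
$C = -12$
$F = \frac{8}{29}$ ($F = \frac{29 - 37}{-23 - 6} = - \frac{8}{-29} = \left(-8\right) \left(- \frac{1}{29}\right) = \frac{8}{29} \approx 0.27586$)
$\left(-2 + \left(F + C\right)\right)^{2} = \left(-2 + \left(\frac{8}{29} - 12\right)\right)^{2} = \left(-2 - \frac{340}{29}\right)^{2} = \left(- \frac{398}{29}\right)^{2} = \frac{158404}{841}$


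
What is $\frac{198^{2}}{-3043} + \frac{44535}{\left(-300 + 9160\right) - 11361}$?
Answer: $- \frac{233569209}{7610543} \approx -30.69$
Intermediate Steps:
$\frac{198^{2}}{-3043} + \frac{44535}{\left(-300 + 9160\right) - 11361} = 39204 \left(- \frac{1}{3043}\right) + \frac{44535}{8860 - 11361} = - \frac{39204}{3043} + \frac{44535}{-2501} = - \frac{39204}{3043} + 44535 \left(- \frac{1}{2501}\right) = - \frac{39204}{3043} - \frac{44535}{2501} = - \frac{233569209}{7610543}$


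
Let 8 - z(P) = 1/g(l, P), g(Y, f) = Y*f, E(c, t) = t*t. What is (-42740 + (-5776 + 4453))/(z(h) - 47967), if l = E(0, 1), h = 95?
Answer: 4185985/4556106 ≈ 0.91876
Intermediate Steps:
E(c, t) = t²
l = 1 (l = 1² = 1)
z(P) = 8 - 1/P (z(P) = 8 - 1/(1*P) = 8 - 1/P)
(-42740 + (-5776 + 4453))/(z(h) - 47967) = (-42740 + (-5776 + 4453))/((8 - 1/95) - 47967) = (-42740 - 1323)/((8 - 1*1/95) - 47967) = -44063/((8 - 1/95) - 47967) = -44063/(759/95 - 47967) = -44063/(-4556106/95) = -44063*(-95/4556106) = 4185985/4556106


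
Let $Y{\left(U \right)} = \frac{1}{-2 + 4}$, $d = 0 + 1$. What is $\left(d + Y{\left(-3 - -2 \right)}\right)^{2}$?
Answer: $\frac{9}{4} \approx 2.25$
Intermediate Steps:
$d = 1$
$Y{\left(U \right)} = \frac{1}{2}$
$\left(d + Y{\left(-3 - -2 \right)}\right)^{2} = \left(1 + \frac{1}{2}\right)^{2} = \left(\frac{3}{2}\right)^{2} = \frac{9}{4}$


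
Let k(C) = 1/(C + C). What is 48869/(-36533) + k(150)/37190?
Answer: -545231396467/407598681000 ≈ -1.3377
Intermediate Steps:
k(C) = 1/(2*C)
48869/(-36533) + k(150)/37190 = 48869/(-36533) + ((1/2)/150)/37190 = 48869*(-1/36533) + ((1/2)*(1/150))*(1/37190) = -48869/36533 + (1/300)*(1/37190) = -48869/36533 + 1/11157000 = -545231396467/407598681000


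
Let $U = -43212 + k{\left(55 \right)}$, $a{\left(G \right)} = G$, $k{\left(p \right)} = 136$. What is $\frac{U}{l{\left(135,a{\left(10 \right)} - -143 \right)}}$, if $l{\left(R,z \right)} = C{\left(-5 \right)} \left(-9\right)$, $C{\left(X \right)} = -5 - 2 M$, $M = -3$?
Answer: $\frac{43076}{9} \approx 4786.2$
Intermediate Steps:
$U = -43076$ ($U = -43212 + 136 = -43076$)
$C{\left(X \right)} = 1$ ($C{\left(X \right)} = -5 - -6 = -5 + 6 = 1$)
$l{\left(R,z \right)} = -9$ ($l{\left(R,z \right)} = 1 \left(-9\right) = -9$)
$\frac{U}{l{\left(135,a{\left(10 \right)} - -143 \right)}} = - \frac{43076}{-9} = \left(-43076\right) \left(- \frac{1}{9}\right) = \frac{43076}{9}$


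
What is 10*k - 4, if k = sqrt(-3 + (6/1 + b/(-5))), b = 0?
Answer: -4 + 10*sqrt(3) ≈ 13.321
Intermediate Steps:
k = sqrt(3) (k = sqrt(-3 + (6/1 + 0/(-5))) = sqrt(-3 + (6*1 + 0*(-1/5))) = sqrt(-3 + (6 + 0)) = sqrt(-3 + 6) = sqrt(3) ≈ 1.7320)
10*k - 4 = 10*sqrt(3) - 4 = -4 + 10*sqrt(3)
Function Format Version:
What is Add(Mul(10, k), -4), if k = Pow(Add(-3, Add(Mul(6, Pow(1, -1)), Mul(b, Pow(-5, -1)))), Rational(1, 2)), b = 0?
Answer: Add(-4, Mul(10, Pow(3, Rational(1, 2)))) ≈ 13.321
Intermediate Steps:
k = Pow(3, Rational(1, 2)) (k = Pow(Add(-3, Add(Mul(6, Pow(1, -1)), Mul(0, Pow(-5, -1)))), Rational(1, 2)) = Pow(Add(-3, Add(Mul(6, 1), Mul(0, Rational(-1, 5)))), Rational(1, 2)) = Pow(Add(-3, Add(6, 0)), Rational(1, 2)) = Pow(Add(-3, 6), Rational(1, 2)) = Pow(3, Rational(1, 2)) ≈ 1.7320)
Add(Mul(10, k), -4) = Add(Mul(10, Pow(3, Rational(1, 2))), -4) = Add(-4, Mul(10, Pow(3, Rational(1, 2))))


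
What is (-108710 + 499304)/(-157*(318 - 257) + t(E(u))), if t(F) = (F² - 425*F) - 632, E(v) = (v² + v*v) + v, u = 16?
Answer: 130198/14725 ≈ 8.8420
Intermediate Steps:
E(v) = v + 2*v² (E(v) = (v² + v²) + v = 2*v² + v = v + 2*v²)
t(F) = -632 + F² - 425*F
(-108710 + 499304)/(-157*(318 - 257) + t(E(u))) = (-108710 + 499304)/(-157*(318 - 257) + (-632 + (16*(1 + 2*16))² - 6800*(1 + 2*16))) = 390594/(-157*61 + (-632 + (16*(1 + 32))² - 6800*(1 + 32))) = 390594/(-9577 + (-632 + (16*33)² - 6800*33)) = 390594/(-9577 + (-632 + 528² - 425*528)) = 390594/(-9577 + (-632 + 278784 - 224400)) = 390594/(-9577 + 53752) = 390594/44175 = 390594*(1/44175) = 130198/14725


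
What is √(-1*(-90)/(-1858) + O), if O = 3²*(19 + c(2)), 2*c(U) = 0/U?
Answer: 3*√16393134/929 ≈ 13.075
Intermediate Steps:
c(U) = 0 (c(U) = (0/U)/2 = (½)*0 = 0)
O = 171 (O = 3²*(19 + 0) = 9*19 = 171)
√(-1*(-90)/(-1858) + O) = √(-1*(-90)/(-1858) + 171) = √(90*(-1/1858) + 171) = √(-45/929 + 171) = √(158814/929) = 3*√16393134/929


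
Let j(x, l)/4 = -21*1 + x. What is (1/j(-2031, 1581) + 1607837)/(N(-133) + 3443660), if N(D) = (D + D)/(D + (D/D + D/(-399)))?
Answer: 5212864807525/11164903255584 ≈ 0.46690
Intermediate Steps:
j(x, l) = -84 + 4*x (j(x, l) = 4*(-21*1 + x) = 4*(-21 + x) = -84 + 4*x)
N(D) = 2*D/(1 + 398*D/399) (N(D) = (2*D)/(D + (1 + D*(-1/399))) = (2*D)/(D + (1 - D/399)) = (2*D)/(1 + 398*D/399) = 2*D/(1 + 398*D/399))
(1/j(-2031, 1581) + 1607837)/(N(-133) + 3443660) = (1/(-84 + 4*(-2031)) + 1607837)/(798*(-133)/(399 + 398*(-133)) + 3443660) = (1/(-84 - 8124) + 1607837)/(798*(-133)/(399 - 52934) + 3443660) = (1/(-8208) + 1607837)/(798*(-133)/(-52535) + 3443660) = (-1/8208 + 1607837)/(798*(-133)*(-1/52535) + 3443660) = 13197126095/(8208*(798/395 + 3443660)) = 13197126095/(8208*(1360246498/395)) = (13197126095/8208)*(395/1360246498) = 5212864807525/11164903255584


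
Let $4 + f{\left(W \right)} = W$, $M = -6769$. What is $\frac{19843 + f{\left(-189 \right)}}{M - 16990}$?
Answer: $- \frac{19650}{23759} \approx -0.82705$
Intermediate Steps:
$f{\left(W \right)} = -4 + W$
$\frac{19843 + f{\left(-189 \right)}}{M - 16990} = \frac{19843 - 193}{-6769 - 16990} = \frac{19843 - 193}{-23759} = 19650 \left(- \frac{1}{23759}\right) = - \frac{19650}{23759}$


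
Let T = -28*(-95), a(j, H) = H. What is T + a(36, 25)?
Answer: 2685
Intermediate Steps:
T = 2660
T + a(36, 25) = 2660 + 25 = 2685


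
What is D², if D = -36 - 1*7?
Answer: 1849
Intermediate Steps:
D = -43 (D = -36 - 7 = -43)
D² = (-43)² = 1849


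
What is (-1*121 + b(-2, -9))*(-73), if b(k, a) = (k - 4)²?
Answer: 6205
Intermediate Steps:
b(k, a) = (-4 + k)²
(-1*121 + b(-2, -9))*(-73) = (-1*121 + (-4 - 2)²)*(-73) = (-121 + (-6)²)*(-73) = (-121 + 36)*(-73) = -85*(-73) = 6205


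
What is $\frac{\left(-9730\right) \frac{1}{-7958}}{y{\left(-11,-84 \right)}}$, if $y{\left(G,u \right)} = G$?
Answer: $- \frac{4865}{43769} \approx -0.11115$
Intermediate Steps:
$\frac{\left(-9730\right) \frac{1}{-7958}}{y{\left(-11,-84 \right)}} = \frac{\left(-9730\right) \frac{1}{-7958}}{-11} = \left(-9730\right) \left(- \frac{1}{7958}\right) \left(- \frac{1}{11}\right) = \frac{4865}{3979} \left(- \frac{1}{11}\right) = - \frac{4865}{43769}$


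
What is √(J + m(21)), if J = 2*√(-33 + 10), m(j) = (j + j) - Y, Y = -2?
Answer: √(44 + 2*I*√23) ≈ 6.6721 + 0.71879*I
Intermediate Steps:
m(j) = 2 + 2*j (m(j) = (j + j) - 1*(-2) = 2*j + 2 = 2 + 2*j)
J = 2*I*√23 (J = 2*√(-23) = 2*(I*√23) = 2*I*√23 ≈ 9.5917*I)
√(J + m(21)) = √(2*I*√23 + (2 + 2*21)) = √(2*I*√23 + (2 + 42)) = √(2*I*√23 + 44) = √(44 + 2*I*√23)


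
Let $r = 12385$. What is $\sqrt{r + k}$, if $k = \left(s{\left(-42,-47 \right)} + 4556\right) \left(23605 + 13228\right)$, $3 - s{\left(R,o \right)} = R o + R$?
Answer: $2 \sqrt{24193169} \approx 9837.3$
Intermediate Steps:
$s{\left(R,o \right)} = 3 - R - R o$ ($s{\left(R,o \right)} = 3 - \left(R o + R\right) = 3 - \left(R + R o\right) = 3 - R - R o$)
$k = 96760291$ ($k = \left(\left(3 - -42 - \left(-42\right) \left(-47\right)\right) + 4556\right) \left(23605 + 13228\right) = \left(\left(3 + 42 - 1974\right) + 4556\right) 36833 = \left(-1929 + 4556\right) 36833 = 2627 \cdot 36833 = 96760291$)
$\sqrt{r + k} = \sqrt{12385 + 96760291} = \sqrt{96772676} = 2 \sqrt{24193169}$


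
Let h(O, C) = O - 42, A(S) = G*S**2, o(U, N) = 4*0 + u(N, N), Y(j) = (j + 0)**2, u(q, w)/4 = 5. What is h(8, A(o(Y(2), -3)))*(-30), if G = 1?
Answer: 1020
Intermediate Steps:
u(q, w) = 20 (u(q, w) = 4*5 = 20)
Y(j) = j**2
o(U, N) = 20 (o(U, N) = 4*0 + 20 = 0 + 20 = 20)
A(S) = S**2 (A(S) = 1*S**2 = S**2)
h(O, C) = -42 + O
h(8, A(o(Y(2), -3)))*(-30) = (-42 + 8)*(-30) = -34*(-30) = 1020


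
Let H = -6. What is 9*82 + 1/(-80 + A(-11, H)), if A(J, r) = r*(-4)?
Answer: 41327/56 ≈ 737.98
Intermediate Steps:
A(J, r) = -4*r
9*82 + 1/(-80 + A(-11, H)) = 9*82 + 1/(-80 - 4*(-6)) = 738 + 1/(-80 + 24) = 738 + 1/(-56) = 738 - 1/56 = 41327/56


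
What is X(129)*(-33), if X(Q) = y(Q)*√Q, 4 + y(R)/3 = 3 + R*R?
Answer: -1647360*√129 ≈ -1.8710e+7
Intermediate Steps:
y(R) = -3 + 3*R² (y(R) = -12 + 3*(3 + R*R) = -12 + 3*(3 + R²) = -12 + (9 + 3*R²) = -3 + 3*R²)
X(Q) = √Q*(-3 + 3*Q²) (X(Q) = (-3 + 3*Q²)*√Q = √Q*(-3 + 3*Q²))
X(129)*(-33) = (3*√129*(-1 + 129²))*(-33) = (3*√129*(-1 + 16641))*(-33) = (3*√129*16640)*(-33) = (49920*√129)*(-33) = -1647360*√129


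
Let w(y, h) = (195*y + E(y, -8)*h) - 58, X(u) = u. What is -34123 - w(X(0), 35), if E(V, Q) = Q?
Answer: -33785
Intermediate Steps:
w(y, h) = -58 - 8*h + 195*y (w(y, h) = (195*y - 8*h) - 58 = (-8*h + 195*y) - 58 = -58 - 8*h + 195*y)
-34123 - w(X(0), 35) = -34123 - (-58 - 8*35 + 195*0) = -34123 - (-58 - 280 + 0) = -34123 - 1*(-338) = -34123 + 338 = -33785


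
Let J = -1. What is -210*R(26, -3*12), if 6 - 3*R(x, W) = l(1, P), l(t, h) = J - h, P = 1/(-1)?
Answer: -420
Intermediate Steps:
P = -1
l(t, h) = -1 - h
R(x, W) = 2 (R(x, W) = 2 - (-1 - 1*(-1))/3 = 2 - (-1 + 1)/3 = 2 - 1/3*0 = 2 + 0 = 2)
-210*R(26, -3*12) = -210*2 = -420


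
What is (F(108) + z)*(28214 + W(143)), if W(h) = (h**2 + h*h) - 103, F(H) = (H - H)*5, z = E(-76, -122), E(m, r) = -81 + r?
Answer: -14008827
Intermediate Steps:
z = -203 (z = -81 - 122 = -203)
F(H) = 0 (F(H) = 0*5 = 0)
W(h) = -103 + 2*h**2 (W(h) = (h**2 + h**2) - 103 = 2*h**2 - 103 = -103 + 2*h**2)
(F(108) + z)*(28214 + W(143)) = (0 - 203)*(28214 + (-103 + 2*143**2)) = -203*(28214 + (-103 + 2*20449)) = -203*(28214 + (-103 + 40898)) = -203*(28214 + 40795) = -203*69009 = -14008827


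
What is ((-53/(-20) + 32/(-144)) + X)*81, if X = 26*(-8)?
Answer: -333027/20 ≈ -16651.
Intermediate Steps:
X = -208
((-53/(-20) + 32/(-144)) + X)*81 = ((-53/(-20) + 32/(-144)) - 208)*81 = ((-53*(-1/20) + 32*(-1/144)) - 208)*81 = ((53/20 - 2/9) - 208)*81 = (437/180 - 208)*81 = -37003/180*81 = -333027/20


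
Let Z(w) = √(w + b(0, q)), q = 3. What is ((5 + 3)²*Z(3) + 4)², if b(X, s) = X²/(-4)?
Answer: 12304 + 512*√3 ≈ 13191.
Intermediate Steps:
b(X, s) = -X²/4 (b(X, s) = X²*(-¼) = -X²/4)
Z(w) = √w (Z(w) = √(w - ¼*0²) = √(w - ¼*0) = √(w + 0) = √w)
((5 + 3)²*Z(3) + 4)² = ((5 + 3)²*√3 + 4)² = (8²*√3 + 4)² = (64*√3 + 4)² = (4 + 64*√3)²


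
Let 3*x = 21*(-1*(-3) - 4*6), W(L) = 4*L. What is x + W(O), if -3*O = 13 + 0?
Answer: -493/3 ≈ -164.33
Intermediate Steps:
O = -13/3 (O = -(13 + 0)/3 = -1/3*13 = -13/3 ≈ -4.3333)
x = -147 (x = (21*(-1*(-3) - 4*6))/3 = (21*(3 - 24))/3 = (21*(-21))/3 = (1/3)*(-441) = -147)
x + W(O) = -147 + 4*(-13/3) = -147 - 52/3 = -493/3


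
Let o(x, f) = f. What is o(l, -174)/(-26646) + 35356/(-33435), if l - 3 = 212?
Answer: -156046381/148484835 ≈ -1.0509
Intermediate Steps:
l = 215 (l = 3 + 212 = 215)
o(l, -174)/(-26646) + 35356/(-33435) = -174/(-26646) + 35356/(-33435) = -174*(-1/26646) + 35356*(-1/33435) = 29/4441 - 35356/33435 = -156046381/148484835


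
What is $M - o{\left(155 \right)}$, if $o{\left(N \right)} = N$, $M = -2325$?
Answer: $-2480$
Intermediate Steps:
$M - o{\left(155 \right)} = -2325 - 155 = -2480$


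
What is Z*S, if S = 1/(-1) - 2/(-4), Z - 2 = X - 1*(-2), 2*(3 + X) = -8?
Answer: 3/2 ≈ 1.5000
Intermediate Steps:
X = -7 (X = -3 + (1/2)*(-8) = -3 - 4 = -7)
Z = -3 (Z = 2 + (-7 - 1*(-2)) = 2 + (-7 + 2) = 2 - 5 = -3)
S = -1/2 (S = 1*(-1) - 2*(-1/4) = -1 + 1/2 = -1/2 ≈ -0.50000)
Z*S = -3*(-1/2) = 3/2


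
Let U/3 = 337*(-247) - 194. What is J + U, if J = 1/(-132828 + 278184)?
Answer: -36382461443/145356 ≈ -2.5030e+5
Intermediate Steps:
U = -250299 (U = 3*(337*(-247) - 194) = 3*(-83239 - 194) = 3*(-83433) = -250299)
J = 1/145356 ≈ 6.8797e-6
J + U = 1/145356 - 250299 = -36382461443/145356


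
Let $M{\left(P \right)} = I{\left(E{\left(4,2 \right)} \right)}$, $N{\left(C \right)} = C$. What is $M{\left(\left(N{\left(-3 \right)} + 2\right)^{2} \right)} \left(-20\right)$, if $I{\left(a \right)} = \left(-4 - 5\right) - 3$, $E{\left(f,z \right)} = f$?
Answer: $240$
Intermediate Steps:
$I{\left(a \right)} = -12$ ($I{\left(a \right)} = \left(-4 - 5\right) - 3 = -9 - 3 = -12$)
$M{\left(P \right)} = -12$
$M{\left(\left(N{\left(-3 \right)} + 2\right)^{2} \right)} \left(-20\right) = \left(-12\right) \left(-20\right) = 240$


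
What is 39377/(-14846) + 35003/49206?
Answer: -27267887/14048313 ≈ -1.9410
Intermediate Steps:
39377/(-14846) + 35003/49206 = 39377*(-1/14846) + 35003*(1/49206) = -3029/1142 + 35003/49206 = -27267887/14048313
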